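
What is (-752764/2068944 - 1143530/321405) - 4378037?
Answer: -16173673659342331/3694271924 ≈ -4.3780e+6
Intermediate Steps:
(-752764/2068944 - 1143530/321405) - 4378037 = (-752764*1/2068944 - 1143530*1/321405) - 4378037 = (-188191/517236 - 228706/64281) - 4378037 = -14488009143/3694271924 - 4378037 = -16173673659342331/3694271924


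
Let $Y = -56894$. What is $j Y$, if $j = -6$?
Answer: $341364$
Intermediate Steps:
$j Y = \left(-6\right) \left(-56894\right) = 341364$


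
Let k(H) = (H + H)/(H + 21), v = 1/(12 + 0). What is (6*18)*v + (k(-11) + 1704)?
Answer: 8554/5 ≈ 1710.8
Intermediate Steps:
v = 1/12 ≈ 0.083333
k(H) = 2*H/(21 + H) (k(H) = (2*H)/(21 + H) = 2*H/(21 + H))
(6*18)*v + (k(-11) + 1704) = (6*18)*(1/12) + (2*(-11)/(21 - 11) + 1704) = 108*(1/12) + (2*(-11)/10 + 1704) = 9 + (2*(-11)*(1/10) + 1704) = 9 + (-11/5 + 1704) = 9 + 8509/5 = 8554/5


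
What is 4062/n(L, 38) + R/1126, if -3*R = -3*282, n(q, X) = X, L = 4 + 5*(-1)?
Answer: 1146132/10697 ≈ 107.15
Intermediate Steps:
L = -1 (L = 4 - 5 = -1)
R = 282 (R = -(-1)*282 = -⅓*(-846) = 282)
4062/n(L, 38) + R/1126 = 4062/38 + 282/1126 = 4062*(1/38) + 282*(1/1126) = 2031/19 + 141/563 = 1146132/10697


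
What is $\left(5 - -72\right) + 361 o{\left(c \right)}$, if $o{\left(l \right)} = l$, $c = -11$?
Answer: $-3894$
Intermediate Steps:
$\left(5 - -72\right) + 361 o{\left(c \right)} = \left(5 - -72\right) + 361 \left(-11\right) = \left(5 + 72\right) - 3971 = 77 - 3971 = -3894$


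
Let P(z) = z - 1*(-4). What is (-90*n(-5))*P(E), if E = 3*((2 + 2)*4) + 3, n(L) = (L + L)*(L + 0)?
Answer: -247500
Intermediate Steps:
n(L) = 2*L² (n(L) = (2*L)*L = 2*L²)
E = 51 (E = 3*(4*4) + 3 = 3*16 + 3 = 48 + 3 = 51)
P(z) = 4 + z (P(z) = z + 4 = 4 + z)
(-90*n(-5))*P(E) = (-180*(-5)²)*(4 + 51) = -180*25*55 = -90*50*55 = -4500*55 = -247500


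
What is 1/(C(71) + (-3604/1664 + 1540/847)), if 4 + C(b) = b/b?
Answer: -4576/15319 ≈ -0.29871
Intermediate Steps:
C(b) = -3 (C(b) = -4 + b/b = -4 + 1 = -3)
1/(C(71) + (-3604/1664 + 1540/847)) = 1/(-3 + (-3604/1664 + 1540/847)) = 1/(-3 + (-3604*1/1664 + 1540*(1/847))) = 1/(-3 + (-901/416 + 20/11)) = 1/(-3 - 1591/4576) = 1/(-15319/4576) = -4576/15319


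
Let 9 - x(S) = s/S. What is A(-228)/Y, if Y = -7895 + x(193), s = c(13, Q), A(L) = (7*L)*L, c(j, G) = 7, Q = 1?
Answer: -23410128/507335 ≈ -46.143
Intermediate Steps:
A(L) = 7*L²
s = 7
x(S) = 9 - 7/S
Y = -1522005/193 (Y = -7895 + (9 - 7/193) = -7895 + 1730/193 = -1522005/193 ≈ -7886.0)
A(-228)/Y = (7*(-228)²)/(-1522005/193) = (7*51984)*(-193/1522005) = 363888*(-193/1522005) = -23410128/507335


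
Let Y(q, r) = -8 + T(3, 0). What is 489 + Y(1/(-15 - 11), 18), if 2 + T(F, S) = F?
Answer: 482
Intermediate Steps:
T(F, S) = -2 + F
Y(q, r) = -7 (Y(q, r) = -8 + (-2 + 3) = -8 + 1 = -7)
489 + Y(1/(-15 - 11), 18) = 489 - 7 = 482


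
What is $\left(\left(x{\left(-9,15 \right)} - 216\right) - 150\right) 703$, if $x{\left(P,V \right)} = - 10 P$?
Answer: $-194028$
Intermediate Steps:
$\left(\left(x{\left(-9,15 \right)} - 216\right) - 150\right) 703 = \left(\left(\left(-10\right) \left(-9\right) - 216\right) - 150\right) 703 = \left(\left(90 - 216\right) - 150\right) 703 = \left(-126 - 150\right) 703 = \left(-276\right) 703 = -194028$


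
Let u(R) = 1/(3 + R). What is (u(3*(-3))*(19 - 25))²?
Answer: 1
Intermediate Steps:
(u(3*(-3))*(19 - 25))² = ((19 - 25)/(3 + 3*(-3)))² = (-6/(3 - 9))² = (-6/(-6))² = (-⅙*(-6))² = 1² = 1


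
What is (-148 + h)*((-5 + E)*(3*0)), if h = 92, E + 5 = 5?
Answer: 0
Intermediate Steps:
E = 0 (E = -5 + 5 = 0)
(-148 + h)*((-5 + E)*(3*0)) = (-148 + 92)*((-5 + 0)*(3*0)) = -(-280)*0 = -56*0 = 0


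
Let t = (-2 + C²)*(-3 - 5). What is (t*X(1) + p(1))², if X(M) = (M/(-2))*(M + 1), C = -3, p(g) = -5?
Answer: 2601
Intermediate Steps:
X(M) = -M*(1 + M)/2 (X(M) = (M*(-½))*(1 + M) = (-M/2)*(1 + M) = -M*(1 + M)/2)
t = -56 (t = (-2 + (-3)²)*(-3 - 5) = (-2 + 9)*(-8) = 7*(-8) = -56)
(t*X(1) + p(1))² = (-(-28)*(1 + 1) - 5)² = (-(-28)*2 - 5)² = (-56*(-1) - 5)² = (56 - 5)² = 51² = 2601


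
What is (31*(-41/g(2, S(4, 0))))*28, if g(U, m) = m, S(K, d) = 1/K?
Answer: -142352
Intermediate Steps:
S(K, d) = 1/K
(31*(-41/g(2, S(4, 0))))*28 = (31*(-41/(1/4)))*28 = (31*(-41/1/4))*28 = (31*(-41*4))*28 = (31*(-164))*28 = -5084*28 = -142352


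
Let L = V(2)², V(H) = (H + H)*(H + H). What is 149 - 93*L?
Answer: -23659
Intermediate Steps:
V(H) = 4*H² (V(H) = (2*H)*(2*H) = 4*H²)
L = 256 (L = (4*2²)² = (4*4)² = 16² = 256)
149 - 93*L = 149 - 93*256 = 149 - 23808 = -23659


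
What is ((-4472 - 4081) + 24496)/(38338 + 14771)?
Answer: 15943/53109 ≈ 0.30019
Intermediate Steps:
((-4472 - 4081) + 24496)/(38338 + 14771) = (-8553 + 24496)/53109 = 15943*(1/53109) = 15943/53109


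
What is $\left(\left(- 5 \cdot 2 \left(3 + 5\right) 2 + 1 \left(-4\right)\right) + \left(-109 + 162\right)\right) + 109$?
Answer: $-2$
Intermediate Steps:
$\left(\left(- 5 \cdot 2 \left(3 + 5\right) 2 + 1 \left(-4\right)\right) + \left(-109 + 162\right)\right) + 109 = \left(\left(- 5 \cdot 2 \cdot 8 \cdot 2 - 4\right) + 53\right) + 109 = \left(\left(\left(-5\right) 16 \cdot 2 - 4\right) + 53\right) + 109 = \left(\left(\left(-80\right) 2 - 4\right) + 53\right) + 109 = \left(\left(-160 - 4\right) + 53\right) + 109 = \left(-164 + 53\right) + 109 = -111 + 109 = -2$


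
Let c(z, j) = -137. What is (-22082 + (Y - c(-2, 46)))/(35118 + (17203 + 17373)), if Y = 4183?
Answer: -8881/34847 ≈ -0.25486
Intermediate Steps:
(-22082 + (Y - c(-2, 46)))/(35118 + (17203 + 17373)) = (-22082 + (4183 - 1*(-137)))/(35118 + (17203 + 17373)) = (-22082 + (4183 + 137))/(35118 + 34576) = (-22082 + 4320)/69694 = -17762*1/69694 = -8881/34847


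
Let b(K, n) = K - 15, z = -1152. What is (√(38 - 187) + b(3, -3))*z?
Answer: 13824 - 1152*I*√149 ≈ 13824.0 - 14062.0*I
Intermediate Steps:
b(K, n) = -15 + K
(√(38 - 187) + b(3, -3))*z = (√(38 - 187) + (-15 + 3))*(-1152) = (√(-149) - 12)*(-1152) = (I*√149 - 12)*(-1152) = (-12 + I*√149)*(-1152) = 13824 - 1152*I*√149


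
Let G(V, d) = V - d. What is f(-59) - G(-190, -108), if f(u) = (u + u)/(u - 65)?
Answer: 5143/62 ≈ 82.952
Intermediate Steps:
f(u) = 2*u/(-65 + u) (f(u) = (2*u)/(-65 + u) = 2*u/(-65 + u))
f(-59) - G(-190, -108) = 2*(-59)/(-65 - 59) - (-190 - 1*(-108)) = 2*(-59)/(-124) - (-190 + 108) = 2*(-59)*(-1/124) - 1*(-82) = 59/62 + 82 = 5143/62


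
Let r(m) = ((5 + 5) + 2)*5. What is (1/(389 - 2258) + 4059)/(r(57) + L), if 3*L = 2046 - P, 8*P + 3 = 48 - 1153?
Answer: 15172540/2946167 ≈ 5.1499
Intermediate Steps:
P = -277/2 (P = -3/8 + (48 - 1153)/8 = -3/8 + (⅛)*(-1105) = -3/8 - 1105/8 = -277/2 ≈ -138.50)
L = 4369/6 (L = (2046 - 1*(-277/2))/3 = (2046 + 277/2)/3 = (⅓)*(4369/2) = 4369/6 ≈ 728.17)
r(m) = 60 (r(m) = (10 + 2)*5 = 12*5 = 60)
(1/(389 - 2258) + 4059)/(r(57) + L) = (1/(389 - 2258) + 4059)/(60 + 4369/6) = (1/(-1869) + 4059)/(4729/6) = (-1/1869 + 4059)*(6/4729) = (7586270/1869)*(6/4729) = 15172540/2946167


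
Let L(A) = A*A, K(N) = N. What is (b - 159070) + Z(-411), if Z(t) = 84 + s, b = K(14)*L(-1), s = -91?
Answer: -159063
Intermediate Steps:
L(A) = A**2
b = 14 (b = 14*(-1)**2 = 14*1 = 14)
Z(t) = -7 (Z(t) = 84 - 91 = -7)
(b - 159070) + Z(-411) = (14 - 159070) - 7 = -159056 - 7 = -159063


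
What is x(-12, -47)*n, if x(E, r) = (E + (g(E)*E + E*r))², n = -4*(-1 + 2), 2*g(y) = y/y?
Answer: -1192464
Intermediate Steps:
g(y) = ½ (g(y) = (y/y)/2 = (½)*1 = ½)
n = -4 (n = -4*1 = -4)
x(E, r) = (3*E/2 + E*r)² (x(E, r) = (E + (E/2 + E*r))² = (3*E/2 + E*r)²)
x(-12, -47)*n = ((¼)*(-12)²*(3 + 2*(-47))²)*(-4) = ((¼)*144*(3 - 94)²)*(-4) = ((¼)*144*(-91)²)*(-4) = ((¼)*144*8281)*(-4) = 298116*(-4) = -1192464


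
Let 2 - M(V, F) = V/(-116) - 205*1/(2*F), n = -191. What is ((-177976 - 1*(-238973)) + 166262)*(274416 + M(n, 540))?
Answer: 14468361975659/232 ≈ 6.2364e+10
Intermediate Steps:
M(V, F) = 2 + V/116 + 205/(2*F) (M(V, F) = 2 - (V/(-116) - 205*1/(2*F)) = 2 - (V*(-1/116) - 205*1/(2*F)) = 2 - (-V/116 - 205*1/(2*F)) = 2 - (-V/116 - 205/(2*F)) = 2 - (-205/(2*F) - V/116) = 2 + (V/116 + 205/(2*F)) = 2 + V/116 + 205/(2*F))
((-177976 - 1*(-238973)) + 166262)*(274416 + M(n, 540)) = ((-177976 - 1*(-238973)) + 166262)*(274416 + (1/116)*(11890 + 540*(232 - 191))/540) = ((-177976 + 238973) + 166262)*(274416 + (1/116)*(1/540)*(11890 + 540*41)) = (60997 + 166262)*(274416 + (1/116)*(1/540)*(11890 + 22140)) = 227259*(274416 + (1/116)*(1/540)*34030) = 227259*(274416 + 3403/6264) = 227259*(1718945227/6264) = 14468361975659/232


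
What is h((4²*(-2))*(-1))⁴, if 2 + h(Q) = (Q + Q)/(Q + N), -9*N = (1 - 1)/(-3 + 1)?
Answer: 0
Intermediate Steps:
N = 0 (N = -(1 - 1)/(9*(-3 + 1)) = -0/(-2) = -0*(-1)/2 = -⅑*0 = 0)
h(Q) = 0 (h(Q) = -2 + (Q + Q)/(Q + 0) = -2 + (2*Q)/Q = -2 + 2 = 0)
h((4²*(-2))*(-1))⁴ = 0⁴ = 0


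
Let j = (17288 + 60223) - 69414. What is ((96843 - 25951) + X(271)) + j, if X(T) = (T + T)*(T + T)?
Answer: 372753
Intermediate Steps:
X(T) = 4*T² (X(T) = (2*T)*(2*T) = 4*T²)
j = 8097 (j = 77511 - 69414 = 8097)
((96843 - 25951) + X(271)) + j = ((96843 - 25951) + 4*271²) + 8097 = (70892 + 4*73441) + 8097 = (70892 + 293764) + 8097 = 364656 + 8097 = 372753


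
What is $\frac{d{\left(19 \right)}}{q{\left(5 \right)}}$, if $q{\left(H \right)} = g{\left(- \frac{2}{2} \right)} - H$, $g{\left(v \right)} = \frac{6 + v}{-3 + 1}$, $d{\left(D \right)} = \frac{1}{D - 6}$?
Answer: $- \frac{2}{195} \approx -0.010256$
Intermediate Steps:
$d{\left(D \right)} = \frac{1}{-6 + D}$
$g{\left(v \right)} = -3 - \frac{v}{2}$ ($g{\left(v \right)} = \frac{6 + v}{-2} = \left(6 + v\right) \left(- \frac{1}{2}\right) = -3 - \frac{v}{2}$)
$q{\left(H \right)} = - \frac{5}{2} - H$ ($q{\left(H \right)} = \left(-3 - \frac{\left(-2\right) \frac{1}{2}}{2}\right) - H = \left(-3 - - \frac{1}{2}\right) - H = \left(-3 + \frac{1}{2}\right) - H = - \frac{5}{2} - H$)
$\frac{d{\left(19 \right)}}{q{\left(5 \right)}} = \frac{1}{\left(-6 + 19\right) \left(- \frac{5}{2} - 5\right)} = \frac{1}{13 \left(- \frac{5}{2} - 5\right)} = \frac{1}{13 \left(- \frac{15}{2}\right)} = \frac{1}{13} \left(- \frac{2}{15}\right) = - \frac{2}{195}$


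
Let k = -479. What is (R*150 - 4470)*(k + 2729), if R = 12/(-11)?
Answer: -114682500/11 ≈ -1.0426e+7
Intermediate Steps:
R = -12/11 (R = 12*(-1/11) = -12/11 ≈ -1.0909)
(R*150 - 4470)*(k + 2729) = (-12/11*150 - 4470)*(-479 + 2729) = (-1800/11 - 4470)*2250 = -50970/11*2250 = -114682500/11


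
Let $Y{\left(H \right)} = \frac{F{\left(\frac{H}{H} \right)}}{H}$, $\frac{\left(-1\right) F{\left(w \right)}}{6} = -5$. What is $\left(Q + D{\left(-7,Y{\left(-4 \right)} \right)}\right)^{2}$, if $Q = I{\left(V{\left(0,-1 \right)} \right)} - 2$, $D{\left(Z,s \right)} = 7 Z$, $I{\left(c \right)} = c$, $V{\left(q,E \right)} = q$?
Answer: $2601$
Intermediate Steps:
$F{\left(w \right)} = 30$ ($F{\left(w \right)} = \left(-6\right) \left(-5\right) = 30$)
$Y{\left(H \right)} = \frac{30}{H}$
$Q = -2$ ($Q = 0 - 2 = -2$)
$\left(Q + D{\left(-7,Y{\left(-4 \right)} \right)}\right)^{2} = \left(-2 + 7 \left(-7\right)\right)^{2} = \left(-2 - 49\right)^{2} = \left(-51\right)^{2} = 2601$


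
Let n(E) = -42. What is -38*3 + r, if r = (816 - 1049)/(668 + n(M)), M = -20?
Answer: -71597/626 ≈ -114.37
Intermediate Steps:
r = -233/626 (r = (816 - 1049)/(668 - 42) = -233/626 ≈ -0.37220)
-38*3 + r = -38*3 - 233/626 = -114 - 233/626 = -71597/626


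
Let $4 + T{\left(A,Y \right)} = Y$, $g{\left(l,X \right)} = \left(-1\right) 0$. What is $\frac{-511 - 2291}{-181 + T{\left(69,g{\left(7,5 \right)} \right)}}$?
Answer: $\frac{2802}{185} \approx 15.146$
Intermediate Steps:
$g{\left(l,X \right)} = 0$
$T{\left(A,Y \right)} = -4 + Y$
$\frac{-511 - 2291}{-181 + T{\left(69,g{\left(7,5 \right)} \right)}} = \frac{-511 - 2291}{-181 + \left(-4 + 0\right)} = - \frac{2802}{-181 - 4} = - \frac{2802}{-185} = \left(-2802\right) \left(- \frac{1}{185}\right) = \frac{2802}{185}$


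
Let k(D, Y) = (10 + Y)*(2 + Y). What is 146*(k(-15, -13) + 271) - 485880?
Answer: -441496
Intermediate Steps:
k(D, Y) = (2 + Y)*(10 + Y)
146*(k(-15, -13) + 271) - 485880 = 146*((20 + (-13)² + 12*(-13)) + 271) - 485880 = 146*((20 + 169 - 156) + 271) - 485880 = 146*(33 + 271) - 485880 = 146*304 - 485880 = 44384 - 485880 = -441496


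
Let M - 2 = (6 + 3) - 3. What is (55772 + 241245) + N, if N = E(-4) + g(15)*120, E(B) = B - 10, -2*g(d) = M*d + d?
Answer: 288903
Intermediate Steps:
M = 8 (M = 2 + ((6 + 3) - 3) = 2 + (9 - 3) = 2 + 6 = 8)
g(d) = -9*d/2 (g(d) = -(8*d + d)/2 = -9*d/2)
E(B) = -10 + B
N = -8114 (N = (-10 - 4) - 9/2*15*120 = -14 - 135/2*120 = -14 - 8100 = -8114)
(55772 + 241245) + N = (55772 + 241245) - 8114 = 297017 - 8114 = 288903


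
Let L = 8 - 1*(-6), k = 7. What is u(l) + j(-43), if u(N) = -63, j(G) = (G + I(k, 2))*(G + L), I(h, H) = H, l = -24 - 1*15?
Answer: 1126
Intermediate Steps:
l = -39 (l = -24 - 15 = -39)
L = 14 (L = 8 + 6 = 14)
j(G) = (2 + G)*(14 + G) (j(G) = (G + 2)*(G + 14) = (2 + G)*(14 + G))
u(l) + j(-43) = -63 + (28 + (-43)² + 16*(-43)) = -63 + (28 + 1849 - 688) = -63 + 1189 = 1126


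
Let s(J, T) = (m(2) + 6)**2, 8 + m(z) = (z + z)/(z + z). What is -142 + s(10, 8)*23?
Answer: -119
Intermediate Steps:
m(z) = -7 (m(z) = -8 + (z + z)/(z + z) = -8 + (2*z)/((2*z)) = -8 + (2*z)*(1/(2*z)) = -8 + 1 = -7)
s(J, T) = 1 (s(J, T) = (-7 + 6)**2 = (-1)**2 = 1)
-142 + s(10, 8)*23 = -142 + 1*23 = -142 + 23 = -119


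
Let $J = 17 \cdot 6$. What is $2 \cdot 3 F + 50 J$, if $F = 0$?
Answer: $5100$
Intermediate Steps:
$J = 102$
$2 \cdot 3 F + 50 J = 2 \cdot 3 \cdot 0 + 50 \cdot 102 = 6 \cdot 0 + 5100 = 0 + 5100 = 5100$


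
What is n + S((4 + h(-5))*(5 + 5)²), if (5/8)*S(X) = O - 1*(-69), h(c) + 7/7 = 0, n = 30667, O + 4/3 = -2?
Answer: 461581/15 ≈ 30772.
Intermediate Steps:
O = -10/3 (O = -4/3 - 2 = -10/3 ≈ -3.3333)
h(c) = -1 (h(c) = -1 + 0 = -1)
S(X) = 1576/15 (S(X) = 8*(-10/3 - 1*(-69))/5 = 8*(-10/3 + 69)/5 = (8/5)*(197/3) = 1576/15)
n + S((4 + h(-5))*(5 + 5)²) = 30667 + 1576/15 = 461581/15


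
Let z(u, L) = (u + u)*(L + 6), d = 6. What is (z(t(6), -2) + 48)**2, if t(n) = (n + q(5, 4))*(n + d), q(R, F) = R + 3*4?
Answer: 5089536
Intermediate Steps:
q(R, F) = 12 + R (q(R, F) = R + 12 = 12 + R)
t(n) = (6 + n)*(17 + n) (t(n) = (n + (12 + 5))*(n + 6) = (n + 17)*(6 + n) = (17 + n)*(6 + n) = (6 + n)*(17 + n))
z(u, L) = 2*u*(6 + L) (z(u, L) = (2*u)*(6 + L) = 2*u*(6 + L))
(z(t(6), -2) + 48)**2 = (2*(102 + 6**2 + 23*6)*(6 - 2) + 48)**2 = (2*(102 + 36 + 138)*4 + 48)**2 = (2*276*4 + 48)**2 = (2208 + 48)**2 = 2256**2 = 5089536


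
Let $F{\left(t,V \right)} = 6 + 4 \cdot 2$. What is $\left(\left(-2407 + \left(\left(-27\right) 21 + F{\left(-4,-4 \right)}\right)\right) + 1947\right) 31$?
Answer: $-31403$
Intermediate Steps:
$F{\left(t,V \right)} = 14$ ($F{\left(t,V \right)} = 6 + 8 = 14$)
$\left(\left(-2407 + \left(\left(-27\right) 21 + F{\left(-4,-4 \right)}\right)\right) + 1947\right) 31 = \left(\left(-2407 + \left(\left(-27\right) 21 + 14\right)\right) + 1947\right) 31 = \left(\left(-2407 + \left(-567 + 14\right)\right) + 1947\right) 31 = \left(\left(-2407 - 553\right) + 1947\right) 31 = \left(-2960 + 1947\right) 31 = \left(-1013\right) 31 = -31403$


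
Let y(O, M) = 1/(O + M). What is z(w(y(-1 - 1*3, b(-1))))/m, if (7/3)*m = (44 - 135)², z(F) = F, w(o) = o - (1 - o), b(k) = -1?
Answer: -1/2535 ≈ -0.00039448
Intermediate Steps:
y(O, M) = 1/(M + O)
w(o) = -1 + 2*o (w(o) = o + (-1 + o) = -1 + 2*o)
m = 3549 (m = 3*(44 - 135)²/7 = (3/7)*(-91)² = (3/7)*8281 = 3549)
z(w(y(-1 - 1*3, b(-1))))/m = (-1 + 2/(-1 + (-1 - 1*3)))/3549 = (-1 + 2/(-1 + (-1 - 3)))*(1/3549) = (-1 + 2/(-1 - 4))*(1/3549) = (-1 + 2/(-5))*(1/3549) = (-1 + 2*(-⅕))*(1/3549) = (-1 - ⅖)*(1/3549) = -7/5*1/3549 = -1/2535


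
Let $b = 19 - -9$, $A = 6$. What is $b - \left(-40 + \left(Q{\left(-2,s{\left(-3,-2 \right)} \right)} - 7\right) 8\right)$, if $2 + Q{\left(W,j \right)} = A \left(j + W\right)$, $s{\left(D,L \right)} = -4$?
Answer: $428$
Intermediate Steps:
$Q{\left(W,j \right)} = -2 + 6 W + 6 j$ ($Q{\left(W,j \right)} = -2 + 6 \left(j + W\right) = -2 + 6 \left(W + j\right) = -2 + \left(6 W + 6 j\right) = -2 + 6 W + 6 j$)
$b = 28$ ($b = 19 + 9 = 28$)
$b - \left(-40 + \left(Q{\left(-2,s{\left(-3,-2 \right)} \right)} - 7\right) 8\right) = 28 - \left(-40 + \left(\left(-2 + 6 \left(-2\right) + 6 \left(-4\right)\right) - 7\right) 8\right) = 28 - \left(-40 + \left(\left(-2 - 12 - 24\right) - 7\right) 8\right) = 28 - \left(-40 + \left(-38 - 7\right) 8\right) = 28 - \left(-40 - 360\right) = 28 - -400 = 28 + 400 = 428$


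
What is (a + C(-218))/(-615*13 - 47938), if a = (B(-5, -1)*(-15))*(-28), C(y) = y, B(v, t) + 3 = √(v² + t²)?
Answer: 1478/55933 - 420*√26/55933 ≈ -0.011864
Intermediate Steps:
B(v, t) = -3 + √(t² + v²) (B(v, t) = -3 + √(v² + t²) = -3 + √(t² + v²))
a = -1260 + 420*√26 (a = ((-3 + √((-1)² + (-5)²))*(-15))*(-28) = ((-3 + √(1 + 25))*(-15))*(-28) = ((-3 + √26)*(-15))*(-28) = (45 - 15*√26)*(-28) = -1260 + 420*√26 ≈ 881.59)
(a + C(-218))/(-615*13 - 47938) = ((-1260 + 420*√26) - 218)/(-615*13 - 47938) = (-1478 + 420*√26)/(-7995 - 47938) = (-1478 + 420*√26)/(-55933) = (-1478 + 420*√26)*(-1/55933) = 1478/55933 - 420*√26/55933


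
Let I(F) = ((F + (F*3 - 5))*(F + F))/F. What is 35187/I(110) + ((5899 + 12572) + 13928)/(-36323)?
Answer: 416636757/10533670 ≈ 39.553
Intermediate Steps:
I(F) = -10 + 8*F (I(F) = ((F + (3*F - 5))*(2*F))/F = ((F + (-5 + 3*F))*(2*F))/F = ((-5 + 4*F)*(2*F))/F = (2*F*(-5 + 4*F))/F = -10 + 8*F)
35187/I(110) + ((5899 + 12572) + 13928)/(-36323) = 35187/(-10 + 8*110) + ((5899 + 12572) + 13928)/(-36323) = 35187/(-10 + 880) + (18471 + 13928)*(-1/36323) = 35187/870 + 32399*(-1/36323) = 35187*(1/870) - 32399/36323 = 11729/290 - 32399/36323 = 416636757/10533670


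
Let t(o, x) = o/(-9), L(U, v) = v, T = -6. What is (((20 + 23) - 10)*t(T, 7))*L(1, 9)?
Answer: 198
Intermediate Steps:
t(o, x) = -o/9 (t(o, x) = o*(-1/9) = -o/9)
(((20 + 23) - 10)*t(T, 7))*L(1, 9) = (((20 + 23) - 10)*(-1/9*(-6)))*9 = ((43 - 10)*(2/3))*9 = (33*(2/3))*9 = 22*9 = 198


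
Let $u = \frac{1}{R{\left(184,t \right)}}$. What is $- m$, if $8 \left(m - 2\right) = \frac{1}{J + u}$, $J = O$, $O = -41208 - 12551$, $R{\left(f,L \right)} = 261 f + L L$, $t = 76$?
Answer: $- \frac{5784461673}{2892234199} \approx -2.0$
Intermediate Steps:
$R{\left(f,L \right)} = L^{2} + 261 f$ ($R{\left(f,L \right)} = 261 f + L^{2} = L^{2} + 261 f$)
$u = \frac{1}{53800}$ ($u = \frac{1}{76^{2} + 261 \cdot 184} = \frac{1}{5776 + 48024} = \frac{1}{53800} \approx 1.8587 \cdot 10^{-5}$)
$O = -53759$
$J = -53759$
$m = \frac{5784461673}{2892234199}$ ($m = 2 + \frac{1}{8 \left(-53759 + \frac{1}{53800}\right)} = 2 + \frac{1}{8 \left(- \frac{2892234199}{53800}\right)} = 2 + \frac{1}{8} \left(- \frac{53800}{2892234199}\right) = 2 - \frac{6725}{2892234199} = \frac{5784461673}{2892234199} \approx 2.0$)
$- m = \left(-1\right) \frac{5784461673}{2892234199} = - \frac{5784461673}{2892234199}$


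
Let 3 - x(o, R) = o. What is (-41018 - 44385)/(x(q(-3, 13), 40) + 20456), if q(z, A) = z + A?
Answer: -85403/20449 ≈ -4.1764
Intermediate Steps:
q(z, A) = A + z
x(o, R) = 3 - o
(-41018 - 44385)/(x(q(-3, 13), 40) + 20456) = (-41018 - 44385)/((3 - (13 - 3)) + 20456) = -85403/((3 - 1*10) + 20456) = -85403/((3 - 10) + 20456) = -85403/(-7 + 20456) = -85403/20449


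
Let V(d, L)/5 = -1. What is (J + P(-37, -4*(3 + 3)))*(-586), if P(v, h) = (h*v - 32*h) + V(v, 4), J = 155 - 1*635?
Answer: -686206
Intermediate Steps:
J = -480 (J = 155 - 635 = -480)
V(d, L) = -5 (V(d, L) = 5*(-1) = -5)
P(v, h) = -5 - 32*h + h*v (P(v, h) = (h*v - 32*h) - 5 = (-32*h + h*v) - 5 = -5 - 32*h + h*v)
(J + P(-37, -4*(3 + 3)))*(-586) = (-480 + (-5 - (-128)*(3 + 3) - 4*(3 + 3)*(-37)))*(-586) = (-480 + (-5 - (-128)*6 - 4*6*(-37)))*(-586) = (-480 + (-5 - 32*(-24) - 24*(-37)))*(-586) = (-480 + (-5 + 768 + 888))*(-586) = (-480 + 1651)*(-586) = 1171*(-586) = -686206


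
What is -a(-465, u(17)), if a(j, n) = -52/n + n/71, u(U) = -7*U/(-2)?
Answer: 607/16898 ≈ 0.035921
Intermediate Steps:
u(U) = 7*U/2 (u(U) = -7*U*(-1)/2 = -(-7)*U/2 = 7*U/2)
a(j, n) = -52/n + n/71 (a(j, n) = -52/n + n*(1/71) = -52/n + n/71)
-a(-465, u(17)) = -(-52/((7/2)*17) + ((7/2)*17)/71) = -(-52/119/2 + (1/71)*(119/2)) = -(-52*2/119 + 119/142) = -(-104/119 + 119/142) = -1*(-607/16898) = 607/16898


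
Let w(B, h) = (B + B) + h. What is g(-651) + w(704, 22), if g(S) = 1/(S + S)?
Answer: 1861859/1302 ≈ 1430.0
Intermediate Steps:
w(B, h) = h + 2*B (w(B, h) = 2*B + h = h + 2*B)
g(S) = 1/(2*S)
g(-651) + w(704, 22) = (½)/(-651) + (22 + 2*704) = (½)*(-1/651) + (22 + 1408) = -1/1302 + 1430 = 1861859/1302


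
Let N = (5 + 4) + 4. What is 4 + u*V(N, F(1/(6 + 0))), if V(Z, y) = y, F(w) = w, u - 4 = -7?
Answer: 7/2 ≈ 3.5000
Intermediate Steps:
u = -3 (u = 4 - 7 = -3)
N = 13 (N = 9 + 4 = 13)
4 + u*V(N, F(1/(6 + 0))) = 4 - 3/(6 + 0) = 4 - 3/6 = 4 - 3*⅙ = 4 - ½ = 7/2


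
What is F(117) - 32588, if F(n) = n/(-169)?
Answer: -423653/13 ≈ -32589.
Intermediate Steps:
F(n) = -n/169 (F(n) = n*(-1/169) = -n/169)
F(117) - 32588 = -1/169*117 - 32588 = -9/13 - 32588 = -423653/13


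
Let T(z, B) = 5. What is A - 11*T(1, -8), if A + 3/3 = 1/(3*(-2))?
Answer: -337/6 ≈ -56.167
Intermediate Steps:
A = -7/6 (A = -1 + 1/(3*(-2)) = -1 + 1/(-6) = -1 - ⅙ = -7/6 ≈ -1.1667)
A - 11*T(1, -8) = -7/6 - 11*5 = -7/6 - 55 = -337/6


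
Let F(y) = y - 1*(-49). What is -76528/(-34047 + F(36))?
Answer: 38264/16981 ≈ 2.2533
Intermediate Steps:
F(y) = 49 + y (F(y) = y + 49 = 49 + y)
-76528/(-34047 + F(36)) = -76528/(-34047 + (49 + 36)) = -76528/(-34047 + 85) = -76528/(-33962) = -76528*(-1/33962) = 38264/16981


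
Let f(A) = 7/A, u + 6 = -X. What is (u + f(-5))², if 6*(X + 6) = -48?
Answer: 1089/25 ≈ 43.560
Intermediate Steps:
X = -14 (X = -6 + (⅙)*(-48) = -6 - 8 = -14)
u = 8 (u = -6 - 1*(-14) = -6 + 14 = 8)
(u + f(-5))² = (8 + 7/(-5))² = (8 + 7*(-⅕))² = (8 - 7/5)² = (33/5)² = 1089/25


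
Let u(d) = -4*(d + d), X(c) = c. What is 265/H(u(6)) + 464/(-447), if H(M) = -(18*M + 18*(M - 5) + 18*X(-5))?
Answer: -4823/5364 ≈ -0.89914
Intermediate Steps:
u(d) = -8*d
H(M) = 180 - 36*M (H(M) = -(-90 + 18*M + 18*(M - 5)) = -(-90 + 18*M + 18*(-5 + M)) = -(-180 + 36*M) = -18*(-10 + 2*M) = 180 - 36*M)
265/H(u(6)) + 464/(-447) = 265/(180 - (-288)*6) + 464/(-447) = 265/(180 - 36*(-48)) + 464*(-1/447) = 265/(180 + 1728) - 464/447 = 265/1908 - 464/447 = 265*(1/1908) - 464/447 = 5/36 - 464/447 = -4823/5364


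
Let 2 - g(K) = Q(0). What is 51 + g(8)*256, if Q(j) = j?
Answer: 563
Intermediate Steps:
g(K) = 2 (g(K) = 2 - 1*0 = 2 + 0 = 2)
51 + g(8)*256 = 51 + 2*256 = 51 + 512 = 563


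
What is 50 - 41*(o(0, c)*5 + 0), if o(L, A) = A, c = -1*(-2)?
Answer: -360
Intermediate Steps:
c = 2
50 - 41*(o(0, c)*5 + 0) = 50 - 41*(2*5 + 0) = 50 - 41*(10 + 0) = 50 - 41*10 = 50 - 410 = -360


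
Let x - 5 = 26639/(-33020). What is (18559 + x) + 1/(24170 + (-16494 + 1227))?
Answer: 5457153007843/293977060 ≈ 18563.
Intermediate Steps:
x = 138461/33020 (x = 5 + 26639/(-33020) = 5 + 26639*(-1/33020) = 5 - 26639/33020 = 138461/33020 ≈ 4.1932)
(18559 + x) + 1/(24170 + (-16494 + 1227)) = (18559 + 138461/33020) + 1/(24170 + (-16494 + 1227)) = 612956641/33020 + 1/(24170 - 15267) = 612956641/33020 + 1/8903 = 5457153007843/293977060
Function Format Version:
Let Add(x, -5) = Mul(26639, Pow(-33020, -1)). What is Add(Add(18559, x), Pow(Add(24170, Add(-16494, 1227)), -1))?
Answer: Rational(5457153007843, 293977060) ≈ 18563.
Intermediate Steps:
x = Rational(138461, 33020) (x = Add(5, Mul(26639, Pow(-33020, -1))) = Add(5, Mul(26639, Rational(-1, 33020))) = Add(5, Rational(-26639, 33020)) = Rational(138461, 33020) ≈ 4.1932)
Add(Add(18559, x), Pow(Add(24170, Add(-16494, 1227)), -1)) = Add(Add(18559, Rational(138461, 33020)), Pow(Add(24170, Add(-16494, 1227)), -1)) = Add(Rational(612956641, 33020), Pow(Add(24170, -15267), -1)) = Add(Rational(612956641, 33020), Pow(8903, -1)) = Add(Rational(612956641, 33020), Rational(1, 8903)) = Rational(5457153007843, 293977060)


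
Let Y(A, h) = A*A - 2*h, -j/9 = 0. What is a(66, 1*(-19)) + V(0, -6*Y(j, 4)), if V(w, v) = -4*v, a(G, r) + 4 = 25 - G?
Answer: -237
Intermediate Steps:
j = 0 (j = -9*0 = 0)
a(G, r) = 21 - G (a(G, r) = -4 + (25 - G) = 21 - G)
Y(A, h) = A² - 2*h
a(66, 1*(-19)) + V(0, -6*Y(j, 4)) = (21 - 1*66) - (-24)*(0² - 2*4) = (21 - 66) - (-24)*(0 - 8) = -45 - (-24)*(-8) = -45 - 4*48 = -45 - 192 = -237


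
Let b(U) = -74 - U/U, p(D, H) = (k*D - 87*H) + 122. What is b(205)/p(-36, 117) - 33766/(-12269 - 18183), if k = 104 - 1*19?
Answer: 222596261/199719442 ≈ 1.1145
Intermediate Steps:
k = 85 (k = 104 - 19 = 85)
p(D, H) = 122 - 87*H + 85*D (p(D, H) = (85*D - 87*H) + 122 = (-87*H + 85*D) + 122 = 122 - 87*H + 85*D)
b(U) = -75 (b(U) = -74 - 1*1 = -74 - 1 = -75)
b(205)/p(-36, 117) - 33766/(-12269 - 18183) = -75/(122 - 87*117 + 85*(-36)) - 33766/(-12269 - 18183) = -75/(122 - 10179 - 3060) - 33766/(-30452) = -75/(-13117) - 33766*(-1/30452) = -75*(-1/13117) + 16883/15226 = 75/13117 + 16883/15226 = 222596261/199719442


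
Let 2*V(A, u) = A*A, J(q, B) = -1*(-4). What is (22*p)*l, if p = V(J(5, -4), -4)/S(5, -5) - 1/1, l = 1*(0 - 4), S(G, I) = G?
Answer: -264/5 ≈ -52.800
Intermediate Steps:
l = -4 (l = 1*(-4) = -4)
J(q, B) = 4
V(A, u) = A²/2 (V(A, u) = (A*A)/2 = A²/2)
p = ⅗ (p = ((½)*4²)/5 - 1/1 = ((½)*16)*(⅕) - 1*1 = 8*(⅕) - 1 = 8/5 - 1 = ⅗ ≈ 0.60000)
(22*p)*l = (22*(⅗))*(-4) = (66/5)*(-4) = -264/5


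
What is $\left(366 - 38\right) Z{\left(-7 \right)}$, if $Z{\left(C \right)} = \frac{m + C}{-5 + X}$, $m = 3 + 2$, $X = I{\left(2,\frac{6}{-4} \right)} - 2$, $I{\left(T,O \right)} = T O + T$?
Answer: $82$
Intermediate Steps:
$I{\left(T,O \right)} = T + O T$ ($I{\left(T,O \right)} = O T + T = T + O T$)
$X = -3$ ($X = 2 \left(1 + \frac{6}{-4}\right) - 2 = 2 \left(1 + 6 \left(- \frac{1}{4}\right)\right) - 2 = 2 \left(1 - \frac{3}{2}\right) - 2 = 2 \left(- \frac{1}{2}\right) - 2 = -1 - 2 = -3$)
$m = 5$
$Z{\left(C \right)} = - \frac{5}{8} - \frac{C}{8}$ ($Z{\left(C \right)} = \frac{5 + C}{-5 - 3} = \frac{5 + C}{-8} = \left(5 + C\right) \left(- \frac{1}{8}\right) = - \frac{5}{8} - \frac{C}{8}$)
$\left(366 - 38\right) Z{\left(-7 \right)} = \left(366 - 38\right) \left(- \frac{5}{8} - - \frac{7}{8}\right) = 328 \left(- \frac{5}{8} + \frac{7}{8}\right) = 328 \cdot \frac{1}{4} = 82$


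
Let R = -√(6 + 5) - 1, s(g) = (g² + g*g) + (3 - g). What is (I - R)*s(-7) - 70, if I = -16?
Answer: -1690 + 108*√11 ≈ -1331.8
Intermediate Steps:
s(g) = 3 - g + 2*g² (s(g) = (g² + g²) + (3 - g) = 2*g² + (3 - g) = 3 - g + 2*g²)
R = -1 - √11 (R = -√11 - 1 = -1 - √11 ≈ -4.3166)
(I - R)*s(-7) - 70 = (-16 - (-1 - √11))*(3 - 1*(-7) + 2*(-7)²) - 70 = (-16 + (1 + √11))*(3 + 7 + 2*49) - 70 = (-15 + √11)*(3 + 7 + 98) - 70 = (-15 + √11)*108 - 70 = (-1620 + 108*√11) - 70 = -1690 + 108*√11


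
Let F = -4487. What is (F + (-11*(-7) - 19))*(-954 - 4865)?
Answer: 25772351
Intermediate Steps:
(F + (-11*(-7) - 19))*(-954 - 4865) = (-4487 + (-11*(-7) - 19))*(-954 - 4865) = (-4487 + (77 - 19))*(-5819) = (-4487 + 58)*(-5819) = -4429*(-5819) = 25772351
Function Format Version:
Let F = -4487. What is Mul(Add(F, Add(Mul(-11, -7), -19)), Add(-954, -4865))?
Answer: 25772351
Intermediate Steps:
Mul(Add(F, Add(Mul(-11, -7), -19)), Add(-954, -4865)) = Mul(Add(-4487, Add(Mul(-11, -7), -19)), Add(-954, -4865)) = Mul(Add(-4487, Add(77, -19)), -5819) = Mul(Add(-4487, 58), -5819) = Mul(-4429, -5819) = 25772351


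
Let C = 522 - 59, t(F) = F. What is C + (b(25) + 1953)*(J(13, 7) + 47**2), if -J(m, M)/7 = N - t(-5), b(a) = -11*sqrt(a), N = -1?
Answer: 4140001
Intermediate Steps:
J(m, M) = -28 (J(m, M) = -7*(-1 - 1*(-5)) = -7*(-1 + 5) = -7*4 = -28)
C = 463
C + (b(25) + 1953)*(J(13, 7) + 47**2) = 463 + (-11*sqrt(25) + 1953)*(-28 + 47**2) = 463 + (-11*5 + 1953)*(-28 + 2209) = 463 + (-55 + 1953)*2181 = 463 + 1898*2181 = 463 + 4139538 = 4140001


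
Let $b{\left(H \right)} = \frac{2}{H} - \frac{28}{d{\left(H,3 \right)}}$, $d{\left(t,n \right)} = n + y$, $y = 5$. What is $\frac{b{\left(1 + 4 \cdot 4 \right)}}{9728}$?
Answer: $- \frac{115}{330752} \approx -0.00034769$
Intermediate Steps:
$d{\left(t,n \right)} = 5 + n$ ($d{\left(t,n \right)} = n + 5 = 5 + n$)
$b{\left(H \right)} = - \frac{7}{2} + \frac{2}{H}$ ($b{\left(H \right)} = \frac{2}{H} - \frac{28}{5 + 3} = \frac{2}{H} - \frac{28}{8} = \frac{2}{H} - \frac{7}{2} = - \frac{7}{2} + \frac{2}{H}$)
$\frac{b{\left(1 + 4 \cdot 4 \right)}}{9728} = \frac{- \frac{7}{2} + \frac{2}{1 + 4 \cdot 4}}{9728} = \left(- \frac{7}{2} + \frac{2}{1 + 16}\right) \frac{1}{9728} = \left(- \frac{7}{2} + \frac{2}{17}\right) \frac{1}{9728} = \left(- \frac{115}{34}\right) \frac{1}{9728} = - \frac{115}{330752}$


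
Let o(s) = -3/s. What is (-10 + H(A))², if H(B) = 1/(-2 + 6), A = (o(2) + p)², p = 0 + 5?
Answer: 1521/16 ≈ 95.063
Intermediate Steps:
p = 5
A = 49/4 (A = (-3/2 + 5)² = (7/2)² = 49/4 ≈ 12.250)
H(B) = ¼ (H(B) = 1/4 = ¼)
(-10 + H(A))² = (-10 + ¼)² = (-39/4)² = 1521/16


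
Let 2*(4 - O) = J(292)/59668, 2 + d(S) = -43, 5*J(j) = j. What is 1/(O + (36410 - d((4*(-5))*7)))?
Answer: 149170/5438588957 ≈ 2.7428e-5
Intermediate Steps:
J(j) = j/5
d(S) = -45 (d(S) = -2 - 43 = -45)
O = 596607/149170 (O = 4 - (1/5)*292/(2*59668) = 4 - 146/(5*59668) = 4 - 1/2*73/74585 = 4 - 73/149170 = 596607/149170 ≈ 3.9995)
1/(O + (36410 - d((4*(-5))*7))) = 1/(596607/149170 + (36410 - 1*(-45))) = 1/(596607/149170 + (36410 + 45)) = 1/(596607/149170 + 36455) = 1/(5438588957/149170) = 149170/5438588957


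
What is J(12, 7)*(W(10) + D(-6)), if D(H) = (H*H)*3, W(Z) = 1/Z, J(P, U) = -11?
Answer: -11891/10 ≈ -1189.1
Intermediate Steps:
D(H) = 3*H² (D(H) = H²*3 = 3*H²)
J(12, 7)*(W(10) + D(-6)) = -11*(1/10 + 3*(-6)²) = -11*(⅒ + 3*36) = -11*(⅒ + 108) = -11*1081/10 = -11891/10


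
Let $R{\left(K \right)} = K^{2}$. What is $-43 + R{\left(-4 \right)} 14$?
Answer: $181$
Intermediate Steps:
$-43 + R{\left(-4 \right)} 14 = -43 + \left(-4\right)^{2} \cdot 14 = -43 + 16 \cdot 14 = -43 + 224 = 181$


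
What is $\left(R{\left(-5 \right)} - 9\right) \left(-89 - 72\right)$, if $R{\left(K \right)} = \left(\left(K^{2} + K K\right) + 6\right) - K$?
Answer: $-8372$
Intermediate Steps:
$R{\left(K \right)} = 6 - K + 2 K^{2}$ ($R{\left(K \right)} = \left(\left(K^{2} + K^{2}\right) + 6\right) - K = \left(2 K^{2} + 6\right) - K = \left(6 + 2 K^{2}\right) - K = 6 - K + 2 K^{2}$)
$\left(R{\left(-5 \right)} - 9\right) \left(-89 - 72\right) = \left(\left(6 - -5 + 2 \left(-5\right)^{2}\right) - 9\right) \left(-89 - 72\right) = \left(\left(6 + 5 + 2 \cdot 25\right) - 9\right) \left(-161\right) = \left(\left(6 + 5 + 50\right) - 9\right) \left(-161\right) = \left(61 - 9\right) \left(-161\right) = 52 \left(-161\right) = -8372$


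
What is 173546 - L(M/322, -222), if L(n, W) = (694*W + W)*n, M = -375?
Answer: -988469/161 ≈ -6139.6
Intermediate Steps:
L(n, W) = 695*W*n (L(n, W) = (695*W)*n = 695*W*n)
173546 - L(M/322, -222) = 173546 - 695*(-222)*(-375/322) = 173546 - 695*(-222)*(-375*1/322) = 173546 - 695*(-222)*(-375)/322 = 173546 - 1*28929375/161 = 173546 - 28929375/161 = -988469/161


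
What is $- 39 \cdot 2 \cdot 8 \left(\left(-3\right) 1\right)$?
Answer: $1872$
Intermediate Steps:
$- 39 \cdot 2 \cdot 8 \left(\left(-3\right) 1\right) = \left(-39\right) 16 \left(-3\right) = \left(-624\right) \left(-3\right) = 1872$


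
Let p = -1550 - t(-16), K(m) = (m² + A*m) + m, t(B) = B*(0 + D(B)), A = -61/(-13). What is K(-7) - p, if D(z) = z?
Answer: 23597/13 ≈ 1815.2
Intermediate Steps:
A = 61/13 (A = -61*(-1/13) = 61/13 ≈ 4.6923)
t(B) = B² (t(B) = B*(0 + B) = B*B = B²)
K(m) = m² + 74*m/13 (K(m) = (m² + 61*m/13) + m = m² + 74*m/13)
p = -1806 (p = -1550 - 1*(-16)² = -1550 - 1*256 = -1550 - 256 = -1806)
K(-7) - p = (1/13)*(-7)*(74 + 13*(-7)) - 1*(-1806) = (1/13)*(-7)*(74 - 91) + 1806 = (1/13)*(-7)*(-17) + 1806 = 119/13 + 1806 = 23597/13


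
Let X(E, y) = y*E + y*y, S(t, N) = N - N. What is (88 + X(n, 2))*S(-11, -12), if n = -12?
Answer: 0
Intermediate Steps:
S(t, N) = 0
X(E, y) = y² + E*y (X(E, y) = E*y + y² = y² + E*y)
(88 + X(n, 2))*S(-11, -12) = (88 + 2*(-12 + 2))*0 = (88 + 2*(-10))*0 = (88 - 20)*0 = 68*0 = 0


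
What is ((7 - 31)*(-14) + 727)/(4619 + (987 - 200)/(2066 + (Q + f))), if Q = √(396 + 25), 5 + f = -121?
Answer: 18478820567603/80302134849828 + 836581*√421/80302134849828 ≈ 0.23012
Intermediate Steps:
f = -126 (f = -5 - 121 = -126)
Q = √421 ≈ 20.518
((7 - 31)*(-14) + 727)/(4619 + (987 - 200)/(2066 + (Q + f))) = ((7 - 31)*(-14) + 727)/(4619 + (987 - 200)/(2066 + (√421 - 126))) = (-24*(-14) + 727)/(4619 + 787/(2066 + (-126 + √421))) = (336 + 727)/(4619 + 787/(1940 + √421)) = 1063/(4619 + 787/(1940 + √421))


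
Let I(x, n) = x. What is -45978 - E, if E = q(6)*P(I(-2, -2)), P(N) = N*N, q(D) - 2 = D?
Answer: -46010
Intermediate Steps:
q(D) = 2 + D
P(N) = N**2
E = 32 (E = (2 + 6)*(-2)**2 = 8*4 = 32)
-45978 - E = -45978 - 1*32 = -45978 - 32 = -46010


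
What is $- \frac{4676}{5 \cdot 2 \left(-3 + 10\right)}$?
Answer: $- \frac{334}{5} \approx -66.8$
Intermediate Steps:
$- \frac{4676}{5 \cdot 2 \left(-3 + 10\right)} = - \frac{4676}{10 \cdot 7} = - \frac{4676}{70} = \left(-4676\right) \frac{1}{70} = - \frac{334}{5}$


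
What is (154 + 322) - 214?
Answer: 262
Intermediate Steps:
(154 + 322) - 214 = 476 - 214 = 262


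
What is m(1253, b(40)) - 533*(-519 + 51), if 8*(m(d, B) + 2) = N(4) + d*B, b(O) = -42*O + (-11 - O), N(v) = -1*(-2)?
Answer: -173405/8 ≈ -21676.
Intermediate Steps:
N(v) = 2
b(O) = -11 - 43*O
m(d, B) = -7/4 + B*d/8 (m(d, B) = -2 + (2 + d*B)/8 = -2 + (2 + B*d)/8 = -2 + (¼ + B*d/8) = -7/4 + B*d/8)
m(1253, b(40)) - 533*(-519 + 51) = (-7/4 + (⅛)*(-11 - 43*40)*1253) - 533*(-519 + 51) = (-7/4 + (⅛)*(-11 - 1720)*1253) - 533*(-468) = (-7/4 + (⅛)*(-1731)*1253) + 249444 = (-7/4 - 2168943/8) + 249444 = -2168957/8 + 249444 = -173405/8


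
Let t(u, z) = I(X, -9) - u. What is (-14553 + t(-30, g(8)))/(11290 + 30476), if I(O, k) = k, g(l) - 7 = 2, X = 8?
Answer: -2422/6961 ≈ -0.34794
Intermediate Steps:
g(l) = 9 (g(l) = 7 + 2 = 9)
t(u, z) = -9 - u
(-14553 + t(-30, g(8)))/(11290 + 30476) = (-14553 + (-9 - 1*(-30)))/(11290 + 30476) = (-14553 + (-9 + 30))/41766 = (-14553 + 21)*(1/41766) = -14532*1/41766 = -2422/6961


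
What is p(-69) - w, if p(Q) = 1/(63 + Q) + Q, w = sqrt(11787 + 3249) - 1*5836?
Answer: 34601/6 - 2*sqrt(3759) ≈ 5644.2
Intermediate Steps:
w = -5836 + 2*sqrt(3759) (w = sqrt(15036) - 5836 = 2*sqrt(3759) - 5836 = -5836 + 2*sqrt(3759) ≈ -5713.4)
p(Q) = Q + 1/(63 + Q)
p(-69) - w = (1 + (-69)**2 + 63*(-69))/(63 - 69) - (-5836 + 2*sqrt(3759)) = (1 + 4761 - 4347)/(-6) + (5836 - 2*sqrt(3759)) = -1/6*415 + (5836 - 2*sqrt(3759)) = -415/6 + (5836 - 2*sqrt(3759)) = 34601/6 - 2*sqrt(3759)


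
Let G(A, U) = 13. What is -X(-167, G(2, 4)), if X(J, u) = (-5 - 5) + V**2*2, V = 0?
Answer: 10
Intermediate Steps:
X(J, u) = -10 (X(J, u) = (-5 - 5) + 0**2*2 = -10 + 0*2 = -10 + 0 = -10)
-X(-167, G(2, 4)) = -1*(-10) = 10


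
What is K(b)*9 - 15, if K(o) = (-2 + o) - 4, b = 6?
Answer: -15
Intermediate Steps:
K(o) = -6 + o
K(b)*9 - 15 = (-6 + 6)*9 - 15 = 0*9 - 15 = 0 - 15 = -15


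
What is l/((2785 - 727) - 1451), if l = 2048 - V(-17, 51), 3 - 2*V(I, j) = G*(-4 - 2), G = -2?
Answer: 4105/1214 ≈ 3.3814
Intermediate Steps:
V(I, j) = -9/2 (V(I, j) = 3/2 - (-1)*(-4 - 2) = 3/2 - (-1)*(-6) = 3/2 - 1/2*12 = 3/2 - 6 = -9/2)
l = 4105/2 (l = 2048 - 1*(-9/2) = 2048 + 9/2 = 4105/2 ≈ 2052.5)
l/((2785 - 727) - 1451) = 4105/(2*((2785 - 727) - 1451)) = 4105/(2*(2058 - 1451)) = (4105/2)/607 = (4105/2)*(1/607) = 4105/1214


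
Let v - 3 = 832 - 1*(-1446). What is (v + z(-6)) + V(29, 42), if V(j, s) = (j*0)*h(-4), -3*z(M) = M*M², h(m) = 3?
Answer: 2353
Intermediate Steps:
v = 2281 (v = 3 + (832 - 1*(-1446)) = 3 + (832 + 1446) = 3 + 2278 = 2281)
z(M) = -M³/3 (z(M) = -M*M²/3 = -M³/3)
V(j, s) = 0 (V(j, s) = (j*0)*3 = 0*3 = 0)
(v + z(-6)) + V(29, 42) = (2281 - ⅓*(-6)³) + 0 = (2281 - ⅓*(-216)) + 0 = (2281 + 72) + 0 = 2353 + 0 = 2353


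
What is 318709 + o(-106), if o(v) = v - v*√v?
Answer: 318603 + 106*I*√106 ≈ 3.186e+5 + 1091.3*I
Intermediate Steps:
o(v) = v - v^(3/2)
318709 + o(-106) = 318709 + (-106 - (-106)^(3/2)) = 318709 + (-106 - (-106)*I*√106) = 318709 + (-106 + 106*I*√106) = 318603 + 106*I*√106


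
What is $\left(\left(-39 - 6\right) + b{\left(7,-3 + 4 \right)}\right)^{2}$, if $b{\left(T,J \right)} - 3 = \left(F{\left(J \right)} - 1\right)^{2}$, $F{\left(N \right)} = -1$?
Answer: $1444$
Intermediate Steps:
$b{\left(T,J \right)} = 7$ ($b{\left(T,J \right)} = 3 + \left(-1 - 1\right)^{2} = 3 + \left(-2\right)^{2} = 3 + 4 = 7$)
$\left(\left(-39 - 6\right) + b{\left(7,-3 + 4 \right)}\right)^{2} = \left(\left(-39 - 6\right) + 7\right)^{2} = \left(-45 + 7\right)^{2} = \left(-38\right)^{2} = 1444$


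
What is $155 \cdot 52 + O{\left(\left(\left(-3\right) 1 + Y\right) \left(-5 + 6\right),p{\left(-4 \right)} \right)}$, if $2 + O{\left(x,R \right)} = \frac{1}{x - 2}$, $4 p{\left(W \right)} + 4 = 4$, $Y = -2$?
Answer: $\frac{56405}{7} \approx 8057.9$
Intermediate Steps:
$p{\left(W \right)} = 0$ ($p{\left(W \right)} = -1 + \frac{1}{4} \cdot 4 = -1 + 1 = 0$)
$O{\left(x,R \right)} = -2 + \frac{1}{-2 + x}$ ($O{\left(x,R \right)} = -2 + \frac{1}{x - 2} = -2 + \frac{1}{-2 + x}$)
$155 \cdot 52 + O{\left(\left(\left(-3\right) 1 + Y\right) \left(-5 + 6\right),p{\left(-4 \right)} \right)} = 155 \cdot 52 + \frac{5 - 2 \left(\left(-3\right) 1 - 2\right) \left(-5 + 6\right)}{-2 + \left(\left(-3\right) 1 - 2\right) \left(-5 + 6\right)} = 8060 + \frac{5 - 2 \left(-3 - 2\right) 1}{-2 + \left(-3 - 2\right) 1} = 8060 + \frac{5 - 2 \left(\left(-5\right) 1\right)}{-2 - 5} = 8060 + \frac{5 - -10}{-2 - 5} = 8060 + \frac{5 + 10}{-7} = 8060 - \frac{15}{7} = \frac{56405}{7}$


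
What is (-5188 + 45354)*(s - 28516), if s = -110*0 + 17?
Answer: -1144690834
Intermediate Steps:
s = 17 (s = 0 + 17 = 17)
(-5188 + 45354)*(s - 28516) = (-5188 + 45354)*(17 - 28516) = 40166*(-28499) = -1144690834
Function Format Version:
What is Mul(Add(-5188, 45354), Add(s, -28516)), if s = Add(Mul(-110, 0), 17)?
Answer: -1144690834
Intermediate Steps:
s = 17 (s = Add(0, 17) = 17)
Mul(Add(-5188, 45354), Add(s, -28516)) = Mul(Add(-5188, 45354), Add(17, -28516)) = Mul(40166, -28499) = -1144690834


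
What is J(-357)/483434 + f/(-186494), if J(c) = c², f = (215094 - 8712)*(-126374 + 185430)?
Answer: -5465784730299/83634082 ≈ -65354.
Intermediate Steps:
f = 12188095392 (f = 206382*59056 = 12188095392)
J(-357)/483434 + f/(-186494) = (-357)²/483434 + 12188095392/(-186494) = 127449*(1/483434) + 12188095392*(-1/186494) = 2601/9866 - 554004336/8477 = -5465784730299/83634082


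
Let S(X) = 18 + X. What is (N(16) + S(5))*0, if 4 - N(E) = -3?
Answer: 0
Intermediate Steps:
N(E) = 7 (N(E) = 4 - 1*(-3) = 4 + 3 = 7)
(N(16) + S(5))*0 = (7 + (18 + 5))*0 = (7 + 23)*0 = 30*0 = 0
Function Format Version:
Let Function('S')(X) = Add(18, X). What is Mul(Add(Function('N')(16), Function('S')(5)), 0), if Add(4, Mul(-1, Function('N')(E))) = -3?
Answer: 0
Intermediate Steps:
Function('N')(E) = 7 (Function('N')(E) = Add(4, Mul(-1, -3)) = Add(4, 3) = 7)
Mul(Add(Function('N')(16), Function('S')(5)), 0) = Mul(Add(7, Add(18, 5)), 0) = Mul(Add(7, 23), 0) = Mul(30, 0) = 0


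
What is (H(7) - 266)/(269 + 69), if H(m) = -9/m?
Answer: -1871/2366 ≈ -0.79079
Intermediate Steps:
(H(7) - 266)/(269 + 69) = (-9/7 - 266)/(269 + 69) = (-9*⅐ - 266)/338 = (-9/7 - 266)*(1/338) = -1871/7*1/338 = -1871/2366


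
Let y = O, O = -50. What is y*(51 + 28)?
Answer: -3950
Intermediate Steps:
y = -50
y*(51 + 28) = -50*(51 + 28) = -50*79 = -3950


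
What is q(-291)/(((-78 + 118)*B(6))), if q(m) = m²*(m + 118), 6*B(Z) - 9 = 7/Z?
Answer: -131848317/610 ≈ -2.1614e+5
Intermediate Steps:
B(Z) = 3/2 + 7/(6*Z) (B(Z) = 3/2 + (7/Z)/6 = 3/2 + 7/(6*Z))
q(m) = m²*(118 + m)
q(-291)/(((-78 + 118)*B(6))) = ((-291)²*(118 - 291))/(((-78 + 118)*((⅙)*(7 + 9*6)/6))) = (84681*(-173))/((40*((⅙)*(⅙)*(7 + 54)))) = -14649813/(40*((⅙)*(⅙)*61)) = -14649813/(40*(61/36)) = -14649813/610/9 = -14649813*9/610 = -131848317/610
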